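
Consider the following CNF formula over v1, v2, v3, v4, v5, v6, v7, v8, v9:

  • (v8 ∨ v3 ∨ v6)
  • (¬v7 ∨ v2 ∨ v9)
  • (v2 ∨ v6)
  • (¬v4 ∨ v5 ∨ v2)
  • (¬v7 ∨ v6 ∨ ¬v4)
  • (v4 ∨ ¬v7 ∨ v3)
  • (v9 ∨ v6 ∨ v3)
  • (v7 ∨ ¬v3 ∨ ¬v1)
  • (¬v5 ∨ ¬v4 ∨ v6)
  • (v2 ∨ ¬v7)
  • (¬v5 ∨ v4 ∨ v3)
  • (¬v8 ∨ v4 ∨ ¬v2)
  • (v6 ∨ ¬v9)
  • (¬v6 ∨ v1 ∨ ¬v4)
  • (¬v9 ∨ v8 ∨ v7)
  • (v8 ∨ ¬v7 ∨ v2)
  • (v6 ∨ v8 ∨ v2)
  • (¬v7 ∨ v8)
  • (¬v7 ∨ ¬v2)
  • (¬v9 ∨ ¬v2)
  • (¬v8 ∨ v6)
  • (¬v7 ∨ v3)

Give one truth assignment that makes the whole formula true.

v1=0, v2=1, v3=0, v4=0, v5=0, v6=1, v7=0, v8=0, v9=0

Check each clause:
  1. (v6 ∨ v3 ∨ v8) — v6 is true.
  2. (v9 ∨ ¬v7 ∨ v2) — ¬v7 is true.
  3. (v6 ∨ v2) — v2 is true.
  4. (v5 ∨ ¬v4 ∨ v2) — v2 is true.
  5. (v6 ∨ ¬v7 ∨ ¬v4) — ¬v7 is true.
  6. (¬v7 ∨ v3 ∨ v4) — ¬v7 is true.
  7. (v6 ∨ v3 ∨ v9) — v6 is true.
  8. (v7 ∨ ¬v3 ∨ ¬v1) — ¬v3 is true.
  9. (v6 ∨ ¬v4 ∨ ¬v5) — ¬v5 is true.
  10. (v2 ∨ ¬v7) — ¬v7 is true.
  11. (v4 ∨ v3 ∨ ¬v5) — ¬v5 is true.
  12. (¬v2 ∨ ¬v8 ∨ v4) — ¬v8 is true.
  13. (v6 ∨ ¬v9) — v6 is true.
  14. (¬v6 ∨ ¬v4 ∨ v1) — ¬v4 is true.
  15. (¬v9 ∨ v7 ∨ v8) — ¬v9 is true.
  16. (v2 ∨ v8 ∨ ¬v7) — ¬v7 is true.
  17. (v6 ∨ v2 ∨ v8) — v2 is true.
  18. (v8 ∨ ¬v7) — ¬v7 is true.
  19. (¬v7 ∨ ¬v2) — ¬v7 is true.
  20. (¬v2 ∨ ¬v9) — ¬v9 is true.
  21. (v6 ∨ ¬v8) — ¬v8 is true.
  22. (v3 ∨ ¬v7) — ¬v7 is true.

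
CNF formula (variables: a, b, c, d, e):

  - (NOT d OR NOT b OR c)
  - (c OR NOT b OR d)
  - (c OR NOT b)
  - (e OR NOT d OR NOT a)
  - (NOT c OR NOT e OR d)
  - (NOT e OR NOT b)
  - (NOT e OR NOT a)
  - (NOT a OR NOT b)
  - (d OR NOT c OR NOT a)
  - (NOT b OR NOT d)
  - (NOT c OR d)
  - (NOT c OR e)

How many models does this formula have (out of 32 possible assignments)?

6

Satisfying assignments:
  a=F b=F c=F d=F e=F
  a=F b=F c=F d=F e=T
  a=F b=F c=F d=T e=F
  a=F b=F c=F d=T e=T
  a=F b=F c=T d=T e=T
  a=T b=F c=F d=F e=F
That's 6 in total.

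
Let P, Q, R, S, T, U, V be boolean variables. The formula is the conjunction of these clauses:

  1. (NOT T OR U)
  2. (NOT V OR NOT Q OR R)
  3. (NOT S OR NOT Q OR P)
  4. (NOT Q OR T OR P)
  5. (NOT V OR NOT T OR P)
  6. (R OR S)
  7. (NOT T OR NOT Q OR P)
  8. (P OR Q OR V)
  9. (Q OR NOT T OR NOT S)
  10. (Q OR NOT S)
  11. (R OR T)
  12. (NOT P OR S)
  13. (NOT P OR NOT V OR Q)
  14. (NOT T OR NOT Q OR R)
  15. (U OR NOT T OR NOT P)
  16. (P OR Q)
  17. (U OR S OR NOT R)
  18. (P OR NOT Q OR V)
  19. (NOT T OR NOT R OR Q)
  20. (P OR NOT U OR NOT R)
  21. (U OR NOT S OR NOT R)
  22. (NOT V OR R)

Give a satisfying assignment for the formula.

Try P = True.
  then S is forced to True.
  then Q is forced to True.
Try R = True.
  then U is forced to True.
T, V are now unconstrained; take T = False, V = False.
Every clause has at least one true literal under this assignment.

P = True, Q = True, R = True, S = True, T = False, U = True, V = False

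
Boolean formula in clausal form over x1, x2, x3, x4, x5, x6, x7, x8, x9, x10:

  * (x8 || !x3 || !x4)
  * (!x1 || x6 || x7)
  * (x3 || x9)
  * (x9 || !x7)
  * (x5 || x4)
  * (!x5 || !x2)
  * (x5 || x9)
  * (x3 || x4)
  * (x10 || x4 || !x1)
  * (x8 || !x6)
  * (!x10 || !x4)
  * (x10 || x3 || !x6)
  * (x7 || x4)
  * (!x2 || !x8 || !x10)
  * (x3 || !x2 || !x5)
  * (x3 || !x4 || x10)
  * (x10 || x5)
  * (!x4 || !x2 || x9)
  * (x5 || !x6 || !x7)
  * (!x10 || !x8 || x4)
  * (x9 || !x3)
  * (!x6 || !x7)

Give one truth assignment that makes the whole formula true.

x1 = F  x2 = F  x3 = T  x4 = F  x5 = T  x6 = F  x7 = T  x8 = F  x9 = T  x10 = T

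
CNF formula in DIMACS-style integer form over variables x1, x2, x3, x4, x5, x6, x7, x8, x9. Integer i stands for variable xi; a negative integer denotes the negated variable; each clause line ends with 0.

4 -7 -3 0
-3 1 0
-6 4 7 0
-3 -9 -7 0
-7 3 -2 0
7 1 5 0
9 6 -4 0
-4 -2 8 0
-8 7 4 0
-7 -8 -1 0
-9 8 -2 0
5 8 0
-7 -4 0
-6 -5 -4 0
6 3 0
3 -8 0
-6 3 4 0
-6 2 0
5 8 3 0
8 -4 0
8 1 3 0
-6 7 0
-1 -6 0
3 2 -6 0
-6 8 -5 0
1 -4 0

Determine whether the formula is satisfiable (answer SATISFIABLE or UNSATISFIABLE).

SATISFIABLE

Set x1 = True and propagate.
  then x6 is forced to False.
  then x3 is forced to True.
Set x2 = False and propagate.
For the remaining variables, x4 = True, x5 = True, x7 = False, x8 = True, x9 = True works.
Every clause has at least one true literal under this assignment.
So x1=T, x2=F, x3=T, x4=T, x5=T, x6=F, x7=F, x8=T, x9=T is a satisfying assignment.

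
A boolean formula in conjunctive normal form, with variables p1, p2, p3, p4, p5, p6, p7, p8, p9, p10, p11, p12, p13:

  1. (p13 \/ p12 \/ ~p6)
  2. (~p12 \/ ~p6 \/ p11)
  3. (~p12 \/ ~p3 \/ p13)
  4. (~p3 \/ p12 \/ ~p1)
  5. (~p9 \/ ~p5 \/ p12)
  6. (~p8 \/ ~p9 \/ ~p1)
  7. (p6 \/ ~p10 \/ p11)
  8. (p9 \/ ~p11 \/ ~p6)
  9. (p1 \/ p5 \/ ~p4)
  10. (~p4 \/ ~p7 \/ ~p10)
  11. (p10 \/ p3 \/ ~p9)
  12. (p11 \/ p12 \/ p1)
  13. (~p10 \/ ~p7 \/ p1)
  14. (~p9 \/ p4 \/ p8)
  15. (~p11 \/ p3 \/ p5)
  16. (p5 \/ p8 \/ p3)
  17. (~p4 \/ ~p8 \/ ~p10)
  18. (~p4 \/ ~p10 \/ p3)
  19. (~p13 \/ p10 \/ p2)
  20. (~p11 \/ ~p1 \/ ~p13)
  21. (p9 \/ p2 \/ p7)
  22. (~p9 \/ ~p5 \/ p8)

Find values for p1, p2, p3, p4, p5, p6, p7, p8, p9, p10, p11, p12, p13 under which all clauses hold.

p1=F  p2=F  p3=T  p4=T  p5=T  p6=F  p7=T  p8=F  p9=F  p10=F  p11=T  p12=F  p13=F

Branch on p1: take p1 = False.
Try p2 = False.
Set p3 = True and propagate.
For the remaining variables, p4 = True, p5 = True, p6 = False, p7 = True, p8 = False, p9 = False, p10 = False, p11 = True, p12 = False, p13 = False works.
Every clause has at least one true literal under this assignment.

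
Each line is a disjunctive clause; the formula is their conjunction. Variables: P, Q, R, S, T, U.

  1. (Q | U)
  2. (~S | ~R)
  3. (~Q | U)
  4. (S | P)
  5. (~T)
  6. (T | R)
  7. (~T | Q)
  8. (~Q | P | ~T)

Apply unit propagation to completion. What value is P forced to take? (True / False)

(~T) stands alone — T = False.
From (R | T) and T = False: R = True.
From (~S | ~R) and R = True: S = False.
(S | P) with S = False leaves only P, so P = True.

True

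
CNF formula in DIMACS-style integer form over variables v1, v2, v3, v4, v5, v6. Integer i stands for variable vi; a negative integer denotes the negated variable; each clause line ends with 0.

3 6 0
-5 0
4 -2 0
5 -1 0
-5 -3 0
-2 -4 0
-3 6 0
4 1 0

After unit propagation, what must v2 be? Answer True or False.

False

(NOT v5) is a unit clause: v5 = False.
In (v5 OR NOT v1), v5 is now false; NOT v1 must hold, so v1 = False.
(v4 OR v1) with v1 = False leaves only v4, so v4 = True.
(NOT v2 OR NOT v4) with v4 = True leaves only NOT v2, so v2 = False.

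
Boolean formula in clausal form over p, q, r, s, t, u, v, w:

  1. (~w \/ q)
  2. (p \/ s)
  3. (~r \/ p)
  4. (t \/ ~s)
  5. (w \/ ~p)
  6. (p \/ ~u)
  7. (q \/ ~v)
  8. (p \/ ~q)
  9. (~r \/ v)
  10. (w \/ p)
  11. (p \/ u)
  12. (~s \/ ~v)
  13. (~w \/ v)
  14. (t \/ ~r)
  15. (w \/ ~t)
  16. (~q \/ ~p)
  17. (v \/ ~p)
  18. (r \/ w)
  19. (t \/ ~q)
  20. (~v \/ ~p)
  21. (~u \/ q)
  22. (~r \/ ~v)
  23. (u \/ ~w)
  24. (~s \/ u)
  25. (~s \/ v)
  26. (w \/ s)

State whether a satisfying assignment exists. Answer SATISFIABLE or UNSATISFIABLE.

p = True:
  propagation gives w=True, q=True; an empty clause results — contradiction.
p = False:
  propagation gives s=True, r=False, t=True, u=False; an empty clause results — contradiction.
Every branch closes, so no satisfying assignment exists.

UNSATISFIABLE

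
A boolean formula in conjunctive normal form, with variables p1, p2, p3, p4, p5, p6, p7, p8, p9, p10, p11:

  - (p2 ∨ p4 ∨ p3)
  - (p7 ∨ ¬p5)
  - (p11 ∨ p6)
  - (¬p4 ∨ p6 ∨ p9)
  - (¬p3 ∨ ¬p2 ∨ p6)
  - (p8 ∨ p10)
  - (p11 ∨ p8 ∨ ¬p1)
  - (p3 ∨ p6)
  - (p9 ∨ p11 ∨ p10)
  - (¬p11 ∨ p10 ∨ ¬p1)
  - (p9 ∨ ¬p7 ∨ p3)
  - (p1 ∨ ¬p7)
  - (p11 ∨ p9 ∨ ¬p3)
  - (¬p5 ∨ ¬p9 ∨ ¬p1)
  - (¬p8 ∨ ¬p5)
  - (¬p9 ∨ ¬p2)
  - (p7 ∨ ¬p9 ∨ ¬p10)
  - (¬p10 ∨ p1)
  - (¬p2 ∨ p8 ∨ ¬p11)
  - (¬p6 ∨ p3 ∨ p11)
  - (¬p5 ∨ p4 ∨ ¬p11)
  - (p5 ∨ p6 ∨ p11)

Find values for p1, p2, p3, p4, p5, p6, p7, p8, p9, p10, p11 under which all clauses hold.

p1 = T, p2 = T, p3 = T, p4 = F, p5 = F, p6 = T, p7 = T, p8 = T, p9 = F, p10 = T, p11 = T

Branch on p1: take p1 = True.
Try p2 = True.
  then p9 is forced to False.
The remaining clauses are satisfied by p3 = True, p4 = False, p5 = False, p6 = True, p7 = True, p8 = True, p10 = True, p11 = True.
Every clause has at least one true literal under this assignment.
Check each clause:
  1. (p4 ∨ p2 ∨ p3) — p2 is true.
  2. (p7 ∨ ¬p5) — ¬p5 is true.
  3. (p11 ∨ p6) — p11 is true.
  4. (p6 ∨ p9 ∨ ¬p4) — ¬p4 is true.
  5. (¬p2 ∨ p6 ∨ ¬p3) — p6 is true.
  6. (p8 ∨ p10) — p8 is true.
  7. (p11 ∨ p8 ∨ ¬p1) — p8 is true.
  8. (p6 ∨ p3) — p3 is true.
  9. (p10 ∨ p11 ∨ p9) — p10 is true.
  10. (¬p11 ∨ p10 ∨ ¬p1) — p10 is true.
  11. (p9 ∨ ¬p7 ∨ p3) — p3 is true.
  12. (¬p7 ∨ p1) — p1 is true.
  13. (p11 ∨ ¬p3 ∨ p9) — p11 is true.
  14. (¬p9 ∨ ¬p1 ∨ ¬p5) — ¬p5 is true.
  15. (¬p8 ∨ ¬p5) — ¬p5 is true.
  16. (¬p9 ∨ ¬p2) — ¬p9 is true.
  17. (¬p9 ∨ ¬p10 ∨ p7) — ¬p9 is true.
  18. (p1 ∨ ¬p10) — p1 is true.
  19. (p8 ∨ ¬p11 ∨ ¬p2) — p8 is true.
  20. (p11 ∨ p3 ∨ ¬p6) — p11 is true.
  21. (¬p5 ∨ p4 ∨ ¬p11) — ¬p5 is true.
  22. (p11 ∨ p5 ∨ p6) — p11 is true.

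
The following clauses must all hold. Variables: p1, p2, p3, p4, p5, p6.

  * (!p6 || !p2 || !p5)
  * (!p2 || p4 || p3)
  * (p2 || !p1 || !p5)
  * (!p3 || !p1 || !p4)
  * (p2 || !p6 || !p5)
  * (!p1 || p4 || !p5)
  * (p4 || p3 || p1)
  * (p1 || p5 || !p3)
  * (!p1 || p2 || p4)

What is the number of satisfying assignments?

17

Case analysis on p1 and p2:
  p1=1, p2=1: 5 of the 16 assignments to (p3,p4,p5,p6) work.
  p1=1, p2=0: remaining (p3,p4,p5,p6) ∈ {(0,1,0,0); (0,1,0,1)} — 2.
  p1=0, p2=1: 5 of the 16 assignments to (p3,p4,p5,p6) work.
  p1=0, p2=0: 5 of the 16 assignments to (p3,p4,p5,p6) work.
Total: 5 + 2 + 5 + 5 = 17.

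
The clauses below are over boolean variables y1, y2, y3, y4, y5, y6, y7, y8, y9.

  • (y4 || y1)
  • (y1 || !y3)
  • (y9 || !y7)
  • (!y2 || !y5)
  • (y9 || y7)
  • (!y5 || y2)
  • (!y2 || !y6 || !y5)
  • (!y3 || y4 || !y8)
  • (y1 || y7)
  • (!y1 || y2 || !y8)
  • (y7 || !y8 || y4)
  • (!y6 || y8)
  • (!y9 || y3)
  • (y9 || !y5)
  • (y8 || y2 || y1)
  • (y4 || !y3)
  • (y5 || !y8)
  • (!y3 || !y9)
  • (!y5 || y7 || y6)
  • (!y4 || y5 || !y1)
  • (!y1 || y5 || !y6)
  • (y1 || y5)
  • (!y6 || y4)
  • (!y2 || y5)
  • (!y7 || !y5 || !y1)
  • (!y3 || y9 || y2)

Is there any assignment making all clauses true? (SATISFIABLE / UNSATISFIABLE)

y5 = True:
  propagation gives y2=False; an empty clause results — contradiction.
y5 = False:
  propagation gives y8=False, y6=False, y1=True, y4=False; an empty clause results — contradiction.
Every branch closes, so no satisfying assignment exists.

UNSATISFIABLE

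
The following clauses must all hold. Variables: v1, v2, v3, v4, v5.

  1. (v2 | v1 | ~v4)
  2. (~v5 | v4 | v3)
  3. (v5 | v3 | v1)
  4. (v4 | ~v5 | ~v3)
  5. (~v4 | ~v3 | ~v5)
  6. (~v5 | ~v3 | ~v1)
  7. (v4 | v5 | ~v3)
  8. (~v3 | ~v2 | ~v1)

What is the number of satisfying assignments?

Case analysis on v3 and v5:
  v3=T, v5=T: a clause becomes empty — 0.
  v3=T, v5=F: remaining (v1,v2,v4) ∈ {(F,T,T); (T,F,T)} — 2.
  v3=F, v5=T: remaining (v1,v2,v4) ∈ {(F,T,T); (T,F,T); (T,T,T)} — 3.
  v3=F, v5=F: remaining (v1,v2,v4) ∈ {(T,F,F); (T,F,T); (T,T,F); (T,T,T)} — 4.
Total: 0 + 2 + 3 + 4 = 9.

9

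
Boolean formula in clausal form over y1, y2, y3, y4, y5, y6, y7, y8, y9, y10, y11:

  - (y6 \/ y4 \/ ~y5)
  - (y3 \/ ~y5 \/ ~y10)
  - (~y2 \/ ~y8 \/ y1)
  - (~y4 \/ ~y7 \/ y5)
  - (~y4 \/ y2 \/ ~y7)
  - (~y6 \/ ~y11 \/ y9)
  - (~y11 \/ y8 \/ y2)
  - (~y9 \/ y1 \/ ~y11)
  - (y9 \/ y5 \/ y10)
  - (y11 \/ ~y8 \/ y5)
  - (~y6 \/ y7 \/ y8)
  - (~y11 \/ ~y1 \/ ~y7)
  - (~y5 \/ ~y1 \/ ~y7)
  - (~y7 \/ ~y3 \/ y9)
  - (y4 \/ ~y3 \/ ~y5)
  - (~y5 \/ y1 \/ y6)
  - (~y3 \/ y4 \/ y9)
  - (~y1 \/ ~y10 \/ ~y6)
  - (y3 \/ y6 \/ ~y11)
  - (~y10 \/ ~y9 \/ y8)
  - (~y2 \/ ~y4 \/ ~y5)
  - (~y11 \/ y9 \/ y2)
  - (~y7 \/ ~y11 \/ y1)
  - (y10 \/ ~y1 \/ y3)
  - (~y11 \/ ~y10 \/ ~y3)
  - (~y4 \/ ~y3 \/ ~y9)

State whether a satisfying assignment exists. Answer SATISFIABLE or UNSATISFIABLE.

Branch on y1: take y1 = False.
For the remaining variables, y2 = True, y3 = False, y4 = False, y5 = False, y6 = False, y7 = True, y8 = False, y9 = True, y10 = False, y11 = False works.
Every clause has at least one true literal under this assignment.
So y1 = F, y2 = T, y3 = F, y4 = F, y5 = F, y6 = F, y7 = T, y8 = F, y9 = T, y10 = F, y11 = F is a satisfying assignment.

SATISFIABLE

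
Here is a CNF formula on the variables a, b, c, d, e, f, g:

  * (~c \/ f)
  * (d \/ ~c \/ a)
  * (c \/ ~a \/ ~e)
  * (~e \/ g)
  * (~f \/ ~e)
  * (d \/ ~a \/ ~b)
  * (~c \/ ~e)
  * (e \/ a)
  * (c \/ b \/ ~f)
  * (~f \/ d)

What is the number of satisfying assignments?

16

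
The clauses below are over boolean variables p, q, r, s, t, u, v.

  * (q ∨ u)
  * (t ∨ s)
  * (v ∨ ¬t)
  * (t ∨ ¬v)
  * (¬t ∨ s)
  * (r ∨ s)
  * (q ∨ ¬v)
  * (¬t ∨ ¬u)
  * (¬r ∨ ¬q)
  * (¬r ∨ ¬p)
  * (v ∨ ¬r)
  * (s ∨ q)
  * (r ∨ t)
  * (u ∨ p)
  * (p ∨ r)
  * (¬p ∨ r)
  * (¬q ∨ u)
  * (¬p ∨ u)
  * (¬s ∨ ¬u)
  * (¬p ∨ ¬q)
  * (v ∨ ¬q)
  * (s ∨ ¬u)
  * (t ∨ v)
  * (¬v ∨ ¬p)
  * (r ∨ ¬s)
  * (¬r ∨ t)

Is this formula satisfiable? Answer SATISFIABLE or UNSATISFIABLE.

r = True:
  propagation gives q=False, u=True, v=False; an empty clause results — contradiction.
r = False:
  propagation gives s=True; an empty clause results — contradiction.
Every branch closes, so no satisfying assignment exists.

UNSATISFIABLE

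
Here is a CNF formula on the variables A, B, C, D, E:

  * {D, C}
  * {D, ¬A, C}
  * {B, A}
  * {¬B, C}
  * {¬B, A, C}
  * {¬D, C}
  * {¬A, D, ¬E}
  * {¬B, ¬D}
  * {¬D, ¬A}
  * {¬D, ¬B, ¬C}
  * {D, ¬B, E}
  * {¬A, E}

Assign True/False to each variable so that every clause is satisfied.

A=False, B=True, C=True, D=False, E=True

Try A = False.
  then B is forced to True.
  then C is forced to True.
  then D is forced to False.
  then E is forced to True.
Check each clause:
  1. {D, C} — C is true.
  2. {¬A, C, D} — C is true.
  3. {A, B} — B is true.
  4. {C, ¬B} — C is true.
  5. {C, A, ¬B} — C is true.
  6. {¬D, C} — C is true.
  7. {¬A, ¬E, D} — ¬A is true.
  8. {¬B, ¬D} — ¬D is true.
  9. {¬A, ¬D} — ¬D is true.
  10. {¬D, ¬B, ¬C} — ¬D is true.
  11. {E, D, ¬B} — E is true.
  12. {¬A, E} — E is true.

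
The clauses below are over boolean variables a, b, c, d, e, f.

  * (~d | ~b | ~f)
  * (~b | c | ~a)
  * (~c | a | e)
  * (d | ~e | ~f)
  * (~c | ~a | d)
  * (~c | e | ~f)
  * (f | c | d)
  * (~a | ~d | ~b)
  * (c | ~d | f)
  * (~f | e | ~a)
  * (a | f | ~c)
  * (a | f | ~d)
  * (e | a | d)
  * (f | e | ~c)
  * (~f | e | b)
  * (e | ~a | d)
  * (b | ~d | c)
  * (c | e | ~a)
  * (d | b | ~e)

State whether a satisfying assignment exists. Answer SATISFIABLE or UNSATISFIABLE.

Branch on a: take a = True.
Branch on b: take b = False.
For the remaining variables, c = True, d = True, e = True, f = True works.
So a=T, b=F, c=T, d=T, e=T, f=T is a satisfying assignment.

SATISFIABLE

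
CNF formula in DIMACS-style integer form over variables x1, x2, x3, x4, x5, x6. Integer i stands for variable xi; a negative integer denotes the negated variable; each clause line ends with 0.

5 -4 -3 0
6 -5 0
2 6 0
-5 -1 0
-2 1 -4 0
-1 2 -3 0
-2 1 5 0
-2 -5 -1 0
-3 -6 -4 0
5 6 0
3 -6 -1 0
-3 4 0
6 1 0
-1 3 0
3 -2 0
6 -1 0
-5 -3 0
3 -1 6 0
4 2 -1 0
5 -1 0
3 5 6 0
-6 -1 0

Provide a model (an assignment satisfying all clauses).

Try x1 = False.
  then x6 is forced to True.
Branch on x2: take x2 = False.
For the remaining variables, x3 = False, x4 = True, x5 = True works.
Every clause has at least one true literal under this assignment.

x1 = F, x2 = F, x3 = F, x4 = T, x5 = T, x6 = T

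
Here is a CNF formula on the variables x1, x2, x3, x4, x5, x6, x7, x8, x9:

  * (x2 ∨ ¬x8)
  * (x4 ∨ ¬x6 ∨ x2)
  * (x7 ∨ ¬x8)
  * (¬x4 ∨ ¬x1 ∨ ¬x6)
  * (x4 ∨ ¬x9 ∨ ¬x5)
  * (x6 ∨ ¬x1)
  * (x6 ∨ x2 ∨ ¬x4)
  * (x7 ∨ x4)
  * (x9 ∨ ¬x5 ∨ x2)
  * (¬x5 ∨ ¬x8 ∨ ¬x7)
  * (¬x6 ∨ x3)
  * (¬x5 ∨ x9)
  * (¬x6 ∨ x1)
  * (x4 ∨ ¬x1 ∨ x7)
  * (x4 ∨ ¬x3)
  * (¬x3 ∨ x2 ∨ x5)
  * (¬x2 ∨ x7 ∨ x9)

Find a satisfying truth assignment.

x1=F, x2=T, x3=F, x4=T, x5=F, x6=F, x7=T, x8=T, x9=F

Try x1 = False.
  then x6 is forced to False.
The remaining clauses are satisfied by x2 = True, x3 = False, x4 = True, x5 = False, x7 = True, x8 = True, x9 = False.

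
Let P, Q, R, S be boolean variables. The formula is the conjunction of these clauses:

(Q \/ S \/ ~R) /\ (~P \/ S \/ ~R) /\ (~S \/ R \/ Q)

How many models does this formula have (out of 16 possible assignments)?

11

Split on R, then S.
  R=1, S=1: remaining (P,Q) ∈ {(0,0); (0,1); (1,0); (1,1)} — 4.
  R=1, S=0: remaining (P,Q) ∈ {(0,1)} — 1.
  R=0, S=1: remaining (P,Q) ∈ {(0,1); (1,1)} — 2.
  R=0, S=0: remaining (P,Q) ∈ {(0,0); (0,1); (1,0); (1,1)} — 4.
Total: 4 + 1 + 2 + 4 = 11.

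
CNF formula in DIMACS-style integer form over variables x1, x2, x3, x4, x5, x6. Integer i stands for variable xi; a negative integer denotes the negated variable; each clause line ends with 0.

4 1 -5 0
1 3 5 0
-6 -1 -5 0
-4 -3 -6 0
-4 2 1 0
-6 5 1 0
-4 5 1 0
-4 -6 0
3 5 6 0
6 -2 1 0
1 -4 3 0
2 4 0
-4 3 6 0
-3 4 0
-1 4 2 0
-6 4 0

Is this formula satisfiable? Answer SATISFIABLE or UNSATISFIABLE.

SATISFIABLE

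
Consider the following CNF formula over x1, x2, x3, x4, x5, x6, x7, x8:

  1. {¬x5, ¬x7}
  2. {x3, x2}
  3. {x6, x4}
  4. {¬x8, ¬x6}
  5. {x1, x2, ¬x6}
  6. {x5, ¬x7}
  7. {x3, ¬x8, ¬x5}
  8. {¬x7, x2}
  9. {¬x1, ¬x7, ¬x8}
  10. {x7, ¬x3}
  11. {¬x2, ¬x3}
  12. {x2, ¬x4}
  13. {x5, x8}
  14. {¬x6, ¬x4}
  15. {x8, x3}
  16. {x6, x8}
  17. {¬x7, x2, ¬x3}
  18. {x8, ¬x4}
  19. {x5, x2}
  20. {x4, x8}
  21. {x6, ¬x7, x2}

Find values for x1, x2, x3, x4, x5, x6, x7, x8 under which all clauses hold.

x1 = F, x2 = T, x3 = F, x4 = T, x5 = F, x6 = F, x7 = F, x8 = T

Branch on x1: take x1 = False.
The remaining clauses are satisfied by x2 = True, x3 = False, x4 = True, x5 = False, x6 = False, x7 = False, x8 = True.
Check each clause:
  1. {¬x7, ¬x5} — ¬x7 is true.
  2. {x3, x2} — x2 is true.
  3. {x6, x4} — x4 is true.
  4. {¬x8, ¬x6} — ¬x6 is true.
  5. {¬x6, x1, x2} — ¬x6 is true.
  6. {¬x7, x5} — ¬x7 is true.
  7. {¬x8, x3, ¬x5} — ¬x5 is true.
  8. {x2, ¬x7} — ¬x7 is true.
  9. {¬x1, ¬x8, ¬x7} — ¬x7 is true.
  10. {¬x3, x7} — ¬x3 is true.
  11. {¬x3, ¬x2} — ¬x3 is true.
  12. {x2, ¬x4} — x2 is true.
  13. {x8, x5} — x8 is true.
  14. {¬x4, ¬x6} — ¬x6 is true.
  15. {x3, x8} — x8 is true.
  16. {x8, x6} — x8 is true.
  17. {¬x7, ¬x3, x2} — ¬x7 is true.
  18. {x8, ¬x4} — x8 is true.
  19. {x5, x2} — x2 is true.
  20. {x8, x4} — x8 is true.
  21. {¬x7, x6, x2} — ¬x7 is true.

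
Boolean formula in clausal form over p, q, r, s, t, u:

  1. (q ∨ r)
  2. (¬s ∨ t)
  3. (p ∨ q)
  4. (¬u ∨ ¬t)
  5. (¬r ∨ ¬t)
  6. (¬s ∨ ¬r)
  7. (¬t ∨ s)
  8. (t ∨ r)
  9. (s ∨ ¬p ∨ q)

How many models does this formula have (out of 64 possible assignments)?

6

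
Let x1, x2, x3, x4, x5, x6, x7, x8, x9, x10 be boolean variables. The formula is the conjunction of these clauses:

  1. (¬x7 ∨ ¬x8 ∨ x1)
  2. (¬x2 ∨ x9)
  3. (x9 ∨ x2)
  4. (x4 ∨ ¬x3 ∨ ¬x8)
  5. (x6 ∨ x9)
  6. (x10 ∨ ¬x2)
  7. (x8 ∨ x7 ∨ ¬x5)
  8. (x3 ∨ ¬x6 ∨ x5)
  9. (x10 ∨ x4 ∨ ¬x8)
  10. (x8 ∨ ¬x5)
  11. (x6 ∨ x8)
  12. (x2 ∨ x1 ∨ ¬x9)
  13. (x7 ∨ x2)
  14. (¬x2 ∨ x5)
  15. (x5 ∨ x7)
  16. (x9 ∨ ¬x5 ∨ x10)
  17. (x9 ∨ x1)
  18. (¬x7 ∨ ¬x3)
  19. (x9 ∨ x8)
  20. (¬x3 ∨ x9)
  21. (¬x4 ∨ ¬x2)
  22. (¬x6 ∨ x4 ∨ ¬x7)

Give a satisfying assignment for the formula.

x1=False, x2=True, x3=False, x4=False, x5=True, x6=True, x7=False, x8=True, x9=True, x10=True

Check each clause:
  1. (¬x7 ∨ ¬x8 ∨ x1) — ¬x7 is true.
  2. (x9 ∨ ¬x2) — x9 is true.
  3. (x9 ∨ x2) — x9 is true.
  4. (x4 ∨ ¬x3 ∨ ¬x8) — ¬x3 is true.
  5. (x9 ∨ x6) — x9 is true.
  6. (¬x2 ∨ x10) — x10 is true.
  7. (x7 ∨ x8 ∨ ¬x5) — x8 is true.
  8. (x3 ∨ x5 ∨ ¬x6) — x5 is true.
  9. (x4 ∨ ¬x8 ∨ x10) — x10 is true.
  10. (¬x5 ∨ x8) — x8 is true.
  11. (x6 ∨ x8) — x8 is true.
  12. (x1 ∨ ¬x9 ∨ x2) — x2 is true.
  13. (x7 ∨ x2) — x2 is true.
  14. (x5 ∨ ¬x2) — x5 is true.
  15. (x7 ∨ x5) — x5 is true.
  16. (x10 ∨ x9 ∨ ¬x5) — x9 is true.
  17. (x9 ∨ x1) — x9 is true.
  18. (¬x7 ∨ ¬x3) — ¬x7 is true.
  19. (x9 ∨ x8) — x8 is true.
  20. (x9 ∨ ¬x3) — x9 is true.
  21. (¬x4 ∨ ¬x2) — ¬x4 is true.
  22. (¬x6 ∨ x4 ∨ ¬x7) — ¬x7 is true.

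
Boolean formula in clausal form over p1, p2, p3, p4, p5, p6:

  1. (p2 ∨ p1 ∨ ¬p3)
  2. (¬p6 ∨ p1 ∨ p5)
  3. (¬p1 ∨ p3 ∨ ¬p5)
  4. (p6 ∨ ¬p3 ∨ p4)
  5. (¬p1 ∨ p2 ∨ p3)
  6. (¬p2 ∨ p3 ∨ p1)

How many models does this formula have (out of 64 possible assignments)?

26

Split on p1, then p3.
  p1=1, p3=1: p2, p5 free; 3 ways for (p4,p6) × 2^2 = 12.
  p1=1, p3=0: remaining (p2,p4,p5,p6) ∈ {(1,0,0,0); (1,0,0,1); (1,1,0,0); (1,1,0,1)} — 4.
  p1=0, p3=1: remaining (p2,p4,p5,p6) ∈ {(1,0,1,1); (1,1,0,0); (1,1,1,0); (1,1,1,1)} — 4.
  p1=0, p3=0: p4 free; 3 ways for (p2,p5,p6) × 2^1 = 6.
Total: 12 + 4 + 4 + 6 = 26.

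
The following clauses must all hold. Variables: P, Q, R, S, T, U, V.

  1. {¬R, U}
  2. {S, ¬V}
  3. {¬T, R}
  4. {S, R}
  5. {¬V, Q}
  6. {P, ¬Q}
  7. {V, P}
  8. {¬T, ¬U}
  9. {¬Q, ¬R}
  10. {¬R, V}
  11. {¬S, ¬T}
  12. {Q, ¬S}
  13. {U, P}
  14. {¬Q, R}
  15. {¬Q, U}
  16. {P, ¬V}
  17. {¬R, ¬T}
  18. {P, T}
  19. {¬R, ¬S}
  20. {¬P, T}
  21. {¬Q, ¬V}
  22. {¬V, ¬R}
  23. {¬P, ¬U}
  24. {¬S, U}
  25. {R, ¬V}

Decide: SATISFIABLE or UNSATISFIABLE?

UNSATISFIABLE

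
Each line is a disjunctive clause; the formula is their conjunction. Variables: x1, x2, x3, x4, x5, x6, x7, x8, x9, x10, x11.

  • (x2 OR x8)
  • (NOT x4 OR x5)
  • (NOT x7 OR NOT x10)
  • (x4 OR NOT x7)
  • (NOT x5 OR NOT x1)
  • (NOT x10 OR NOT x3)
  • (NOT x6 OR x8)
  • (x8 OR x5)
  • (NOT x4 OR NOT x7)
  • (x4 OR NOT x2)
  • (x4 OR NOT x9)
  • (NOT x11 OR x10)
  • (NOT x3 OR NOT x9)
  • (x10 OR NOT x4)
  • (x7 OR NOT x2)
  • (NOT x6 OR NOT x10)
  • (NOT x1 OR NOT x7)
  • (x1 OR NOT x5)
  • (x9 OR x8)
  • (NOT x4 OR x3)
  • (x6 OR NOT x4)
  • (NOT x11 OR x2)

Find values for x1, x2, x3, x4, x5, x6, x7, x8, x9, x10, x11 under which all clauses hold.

Pure literal: x8 appears only positively; assign x8 = True.
x11 occurs only negated in the remaining clauses — set x11 = False.
Set x1 = False and propagate.
  then x5 is forced to False.
  then x4 is forced to False.
  then x7 is forced to False.
  then x2 is forced to False.
  then x9 is forced to False.
For the remaining variables, x3 = False, x6 = True, x10 = False works.
Every clause has at least one true literal under this assignment.

x1=False, x2=False, x3=False, x4=False, x5=False, x6=True, x7=False, x8=True, x9=False, x10=False, x11=False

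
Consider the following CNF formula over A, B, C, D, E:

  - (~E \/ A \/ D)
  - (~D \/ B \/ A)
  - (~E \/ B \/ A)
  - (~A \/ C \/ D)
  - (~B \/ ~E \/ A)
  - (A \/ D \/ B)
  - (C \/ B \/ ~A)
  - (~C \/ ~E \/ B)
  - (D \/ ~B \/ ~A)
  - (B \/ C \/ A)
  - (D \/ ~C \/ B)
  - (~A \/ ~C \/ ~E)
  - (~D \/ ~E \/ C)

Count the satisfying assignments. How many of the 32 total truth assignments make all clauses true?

7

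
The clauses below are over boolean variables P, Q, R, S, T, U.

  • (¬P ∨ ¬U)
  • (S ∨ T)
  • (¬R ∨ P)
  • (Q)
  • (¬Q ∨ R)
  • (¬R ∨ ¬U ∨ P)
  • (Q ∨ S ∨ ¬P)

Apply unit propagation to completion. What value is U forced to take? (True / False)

Unit clause (Q) sets Q = True.
(¬Q ∨ R): since Q = True, the clause reduces to (R). R = True.
In (¬R ∨ P), ¬R is now false; P must hold, so P = True.
In (¬P ∨ ¬U), ¬P is now false; ¬U must hold, so U = False.

False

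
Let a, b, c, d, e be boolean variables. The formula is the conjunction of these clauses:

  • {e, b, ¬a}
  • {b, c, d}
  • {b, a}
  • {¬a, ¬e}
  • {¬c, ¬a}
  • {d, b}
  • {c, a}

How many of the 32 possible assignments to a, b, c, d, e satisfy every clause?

6

The models are:
  a=F b=T c=T d=F e=F
  a=F b=T c=T d=F e=T
  a=F b=T c=T d=T e=F
  a=F b=T c=T d=T e=T
  a=T b=T c=F d=F e=F
  a=T b=T c=F d=T e=F
That's 6 in total.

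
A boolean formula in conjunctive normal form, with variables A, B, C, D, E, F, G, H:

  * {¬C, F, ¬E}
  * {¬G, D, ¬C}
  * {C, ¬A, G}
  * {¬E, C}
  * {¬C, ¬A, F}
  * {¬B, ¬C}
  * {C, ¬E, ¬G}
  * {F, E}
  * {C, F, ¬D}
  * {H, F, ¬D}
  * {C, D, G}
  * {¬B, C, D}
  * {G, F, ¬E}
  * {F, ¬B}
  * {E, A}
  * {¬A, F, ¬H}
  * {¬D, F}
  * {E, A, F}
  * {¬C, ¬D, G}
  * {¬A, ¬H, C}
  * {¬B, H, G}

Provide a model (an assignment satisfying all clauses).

B occurs only negated in the remaining clauses — set B = False.
Pure literal: F appears only positively; assign F = True.
Branch on A: take A = True.
The remaining clauses are satisfied by C = True, D = False, E = True, G = False, H = False.

A = T, B = F, C = T, D = F, E = T, F = T, G = F, H = F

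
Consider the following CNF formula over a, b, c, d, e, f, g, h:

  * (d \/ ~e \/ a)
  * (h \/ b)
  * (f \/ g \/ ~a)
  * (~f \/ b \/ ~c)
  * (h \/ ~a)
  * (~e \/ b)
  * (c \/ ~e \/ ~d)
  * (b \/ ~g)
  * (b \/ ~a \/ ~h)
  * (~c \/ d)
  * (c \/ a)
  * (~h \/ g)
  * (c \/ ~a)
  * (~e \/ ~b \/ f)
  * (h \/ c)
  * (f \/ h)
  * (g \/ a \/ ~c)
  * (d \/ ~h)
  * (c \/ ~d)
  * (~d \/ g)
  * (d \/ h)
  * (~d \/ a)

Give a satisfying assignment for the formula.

e occurs only negated in the remaining clauses — set e = False.
Branch on a: take a = True.
  then h is forced to True.
  then b is forced to True.
  then g is forced to True.
  then c is forced to True.
  then d is forced to True.
f is now unconstrained; take f = False.
Check each clause:
  1. (a \/ ~e \/ d) — a is true.
  2. (h \/ b) — h is true.
  3. (~a \/ g \/ f) — g is true.
  4. (~c \/ ~f \/ b) — ~f is true.
  5. (~a \/ h) — h is true.
  6. (~e \/ b) — b is true.
  7. (~e \/ c \/ ~d) — c is true.
  8. (b \/ ~g) — b is true.
  9. (~a \/ ~h \/ b) — b is true.
  10. (~c \/ d) — d is true.
  11. (a \/ c) — a is true.
  12. (g \/ ~h) — g is true.
  13. (c \/ ~a) — c is true.
  14. (f \/ ~b \/ ~e) — ~e is true.
  15. (h \/ c) — h is true.
  16. (h \/ f) — h is true.
  17. (a \/ g \/ ~c) — a is true.
  18. (~h \/ d) — d is true.
  19. (c \/ ~d) — c is true.
  20. (~d \/ g) — g is true.
  21. (d \/ h) — h is true.
  22. (~d \/ a) — a is true.

a=1, b=1, c=1, d=1, e=0, f=0, g=1, h=1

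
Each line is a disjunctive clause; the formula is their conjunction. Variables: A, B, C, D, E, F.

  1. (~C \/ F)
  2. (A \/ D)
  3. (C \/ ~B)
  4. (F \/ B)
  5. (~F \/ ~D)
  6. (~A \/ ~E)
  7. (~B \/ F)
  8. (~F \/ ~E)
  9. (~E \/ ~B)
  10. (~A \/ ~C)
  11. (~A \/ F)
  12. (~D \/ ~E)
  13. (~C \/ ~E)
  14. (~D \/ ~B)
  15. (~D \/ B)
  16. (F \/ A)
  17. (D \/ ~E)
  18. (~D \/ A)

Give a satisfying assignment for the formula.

A=1, B=0, C=0, D=0, E=0, F=1

Check each clause:
  1. (F \/ ~C) — ~C is true.
  2. (A \/ D) — A is true.
  3. (C \/ ~B) — ~B is true.
  4. (F \/ B) — F is true.
  5. (~D \/ ~F) — ~D is true.
  6. (~A \/ ~E) — ~E is true.
  7. (~B \/ F) — ~B is true.
  8. (~E \/ ~F) — ~E is true.
  9. (~E \/ ~B) — ~E is true.
  10. (~A \/ ~C) — ~C is true.
  11. (F \/ ~A) — F is true.
  12. (~D \/ ~E) — ~E is true.
  13. (~C \/ ~E) — ~E is true.
  14. (~B \/ ~D) — ~D is true.
  15. (~D \/ B) — ~D is true.
  16. (F \/ A) — A is true.
  17. (D \/ ~E) — ~E is true.
  18. (~D \/ A) — A is true.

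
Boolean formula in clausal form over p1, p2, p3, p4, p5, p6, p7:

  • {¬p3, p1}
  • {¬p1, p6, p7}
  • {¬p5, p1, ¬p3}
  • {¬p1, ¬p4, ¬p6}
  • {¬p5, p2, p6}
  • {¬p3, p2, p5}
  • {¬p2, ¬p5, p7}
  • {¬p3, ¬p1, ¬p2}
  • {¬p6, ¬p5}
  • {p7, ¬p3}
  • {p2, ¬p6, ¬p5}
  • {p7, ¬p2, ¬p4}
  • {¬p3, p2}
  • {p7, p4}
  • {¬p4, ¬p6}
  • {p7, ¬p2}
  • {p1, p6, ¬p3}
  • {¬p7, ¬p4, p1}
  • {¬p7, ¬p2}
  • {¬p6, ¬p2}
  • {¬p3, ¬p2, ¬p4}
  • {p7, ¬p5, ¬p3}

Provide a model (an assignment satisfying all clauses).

p1=T  p2=F  p3=F  p4=F  p5=F  p6=T  p7=T

Check each clause:
  1. {¬p3, p1} — p1 is true.
  2. {p7, p6, ¬p1} — p6 is true.
  3. {p1, ¬p3, ¬p5} — p1 is true.
  4. {¬p4, ¬p6, ¬p1} — ¬p4 is true.
  5. {p2, p6, ¬p5} — ¬p5 is true.
  6. {p2, ¬p3, p5} — ¬p3 is true.
  7. {p7, ¬p5, ¬p2} — ¬p5 is true.
  8. {¬p1, ¬p3, ¬p2} — ¬p3 is true.
  9. {¬p5, ¬p6} — ¬p5 is true.
  10. {¬p3, p7} — ¬p3 is true.
  11. {¬p5, p2, ¬p6} — ¬p5 is true.
  12. {¬p4, p7, ¬p2} — ¬p4 is true.
  13. {p2, ¬p3} — ¬p3 is true.
  14. {p4, p7} — p7 is true.
  15. {¬p4, ¬p6} — ¬p4 is true.
  16. {p7, ¬p2} — ¬p2 is true.
  17. {p6, p1, ¬p3} — p1 is true.
  18. {p1, ¬p4, ¬p7} — p1 is true.
  19. {¬p2, ¬p7} — ¬p2 is true.
  20. {¬p6, ¬p2} — ¬p2 is true.
  21. {¬p3, ¬p4, ¬p2} — ¬p4 is true.
  22. {¬p3, ¬p5, p7} — ¬p5 is true.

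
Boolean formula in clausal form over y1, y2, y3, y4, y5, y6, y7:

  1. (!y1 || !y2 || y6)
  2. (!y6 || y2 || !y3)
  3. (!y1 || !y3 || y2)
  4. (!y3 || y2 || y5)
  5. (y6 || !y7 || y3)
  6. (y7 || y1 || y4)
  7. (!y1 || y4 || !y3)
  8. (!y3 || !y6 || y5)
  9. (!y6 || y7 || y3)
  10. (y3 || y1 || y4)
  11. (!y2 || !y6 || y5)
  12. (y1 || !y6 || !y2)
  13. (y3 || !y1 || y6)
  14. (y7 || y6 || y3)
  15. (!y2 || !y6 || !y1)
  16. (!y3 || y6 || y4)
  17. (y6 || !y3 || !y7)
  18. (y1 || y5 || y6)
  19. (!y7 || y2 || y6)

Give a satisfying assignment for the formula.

y1=0, y2=0, y3=1, y4=1, y5=1, y6=0, y7=0

y4 occurs only positively in the remaining clauses — set y4 = True.
Pure literal: y5 appears only positively; assign y5 = True.
Try y1 = False.
Set y2 = False and propagate.
For the remaining variables, y3 = True, y6 = False, y7 = False works.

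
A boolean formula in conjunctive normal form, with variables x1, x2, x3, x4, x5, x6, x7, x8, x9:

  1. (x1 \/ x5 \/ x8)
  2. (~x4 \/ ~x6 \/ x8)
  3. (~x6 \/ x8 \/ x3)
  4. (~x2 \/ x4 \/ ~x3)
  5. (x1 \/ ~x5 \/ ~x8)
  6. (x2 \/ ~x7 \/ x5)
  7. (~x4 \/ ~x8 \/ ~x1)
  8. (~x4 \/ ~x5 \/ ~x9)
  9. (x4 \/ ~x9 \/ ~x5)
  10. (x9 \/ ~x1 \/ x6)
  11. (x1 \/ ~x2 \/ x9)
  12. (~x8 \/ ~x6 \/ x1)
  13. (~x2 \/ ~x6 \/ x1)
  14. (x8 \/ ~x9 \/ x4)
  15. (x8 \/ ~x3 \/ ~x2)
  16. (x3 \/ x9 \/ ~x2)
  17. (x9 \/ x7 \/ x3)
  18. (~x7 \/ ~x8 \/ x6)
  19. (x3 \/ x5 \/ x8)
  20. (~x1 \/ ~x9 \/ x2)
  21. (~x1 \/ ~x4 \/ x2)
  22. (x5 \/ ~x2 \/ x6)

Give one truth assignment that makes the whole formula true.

x1=T, x2=F, x3=T, x4=F, x5=F, x6=T, x7=F, x8=T, x9=F

Set x1 = True and propagate.
Branch on x2: take x2 = False.
  then x9 is forced to False.
  then x6 is forced to True.
  then x4 is forced to False.
For the remaining variables, x3 = True, x5 = False, x7 = False, x8 = True works.
Every clause has at least one true literal under this assignment.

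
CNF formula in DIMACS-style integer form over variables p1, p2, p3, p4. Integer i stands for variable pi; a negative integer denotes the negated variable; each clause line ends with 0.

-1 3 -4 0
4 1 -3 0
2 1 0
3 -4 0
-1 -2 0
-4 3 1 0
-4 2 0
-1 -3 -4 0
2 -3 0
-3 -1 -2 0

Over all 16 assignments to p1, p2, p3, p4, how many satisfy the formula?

3

Satisfying assignments:
  p1=0 p2=1 p3=0 p4=0
  p1=0 p2=1 p3=1 p4=1
  p1=1 p2=0 p3=0 p4=0
That's 3 in total.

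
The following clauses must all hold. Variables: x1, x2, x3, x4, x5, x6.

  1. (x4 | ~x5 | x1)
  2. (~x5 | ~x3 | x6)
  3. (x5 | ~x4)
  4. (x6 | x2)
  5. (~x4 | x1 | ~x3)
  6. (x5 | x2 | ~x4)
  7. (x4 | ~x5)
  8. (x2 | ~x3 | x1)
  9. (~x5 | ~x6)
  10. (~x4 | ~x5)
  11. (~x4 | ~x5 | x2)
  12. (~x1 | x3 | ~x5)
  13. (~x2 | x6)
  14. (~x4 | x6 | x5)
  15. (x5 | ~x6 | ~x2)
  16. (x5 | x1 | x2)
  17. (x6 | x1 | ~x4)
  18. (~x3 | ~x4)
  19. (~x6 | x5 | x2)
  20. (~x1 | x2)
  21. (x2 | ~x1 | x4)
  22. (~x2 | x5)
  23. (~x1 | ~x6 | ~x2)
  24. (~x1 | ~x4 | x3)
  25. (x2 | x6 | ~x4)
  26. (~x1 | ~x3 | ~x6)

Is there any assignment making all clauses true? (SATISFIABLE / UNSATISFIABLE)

UNSATISFIABLE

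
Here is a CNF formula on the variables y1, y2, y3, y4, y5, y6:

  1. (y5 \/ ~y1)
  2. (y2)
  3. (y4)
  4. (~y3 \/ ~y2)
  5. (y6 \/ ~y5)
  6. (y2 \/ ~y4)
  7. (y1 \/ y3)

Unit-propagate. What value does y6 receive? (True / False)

True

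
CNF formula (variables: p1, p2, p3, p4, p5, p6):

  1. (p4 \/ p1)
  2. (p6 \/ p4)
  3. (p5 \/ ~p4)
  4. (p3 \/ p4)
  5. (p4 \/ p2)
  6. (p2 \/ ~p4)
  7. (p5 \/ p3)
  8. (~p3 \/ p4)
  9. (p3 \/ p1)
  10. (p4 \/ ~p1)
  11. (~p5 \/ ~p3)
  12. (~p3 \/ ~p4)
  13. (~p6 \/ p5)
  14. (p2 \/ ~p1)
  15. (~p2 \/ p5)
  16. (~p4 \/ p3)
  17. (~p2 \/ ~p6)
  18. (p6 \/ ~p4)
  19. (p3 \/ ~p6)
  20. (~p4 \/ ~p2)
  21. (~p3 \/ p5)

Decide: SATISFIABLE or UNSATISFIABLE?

UNSATISFIABLE

p4 = True:
  propagation gives p5=True, p2=True; an empty clause results — contradiction.
p4 = False:
  propagation gives p1=True; an empty clause results — contradiction.
Every branch closes, so no satisfying assignment exists.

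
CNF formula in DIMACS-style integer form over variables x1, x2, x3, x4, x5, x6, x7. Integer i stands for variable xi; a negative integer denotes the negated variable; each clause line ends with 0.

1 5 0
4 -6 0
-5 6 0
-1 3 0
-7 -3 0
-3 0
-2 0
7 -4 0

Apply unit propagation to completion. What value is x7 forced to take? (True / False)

True

(¬x3) is a unit clause: x3 = False.
(x3 ∨ ¬x1) with x3 = False leaves only ¬x1, so x1 = False.
In (x5 ∨ x1), x1 is now false; x5 must hold, so x5 = True.
(x6 ∨ ¬x5) with x5 = True leaves only x6, so x6 = True.
(¬x6 ∨ x4) with x6 = True leaves only x4, so x4 = True.
Unit clause (¬x2) sets x2 = False.
(¬x4 ∨ x7) with x4 = True leaves only x7, so x7 = True.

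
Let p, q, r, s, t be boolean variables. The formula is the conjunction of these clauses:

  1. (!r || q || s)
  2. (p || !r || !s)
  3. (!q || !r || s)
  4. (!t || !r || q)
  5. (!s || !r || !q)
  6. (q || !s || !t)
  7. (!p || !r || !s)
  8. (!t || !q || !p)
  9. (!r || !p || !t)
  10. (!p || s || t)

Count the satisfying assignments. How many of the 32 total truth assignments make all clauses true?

10

Case analysis on r and s:
  r=1, s=1: a clause becomes empty — 0.
  r=1, s=0: a clause becomes empty — 0.
  r=0, s=1: 5 of the 8 assignments to (p,q,t) work.
  r=0, s=0: 5 of the 8 assignments to (p,q,t) work.
Total: 0 + 0 + 5 + 5 = 10.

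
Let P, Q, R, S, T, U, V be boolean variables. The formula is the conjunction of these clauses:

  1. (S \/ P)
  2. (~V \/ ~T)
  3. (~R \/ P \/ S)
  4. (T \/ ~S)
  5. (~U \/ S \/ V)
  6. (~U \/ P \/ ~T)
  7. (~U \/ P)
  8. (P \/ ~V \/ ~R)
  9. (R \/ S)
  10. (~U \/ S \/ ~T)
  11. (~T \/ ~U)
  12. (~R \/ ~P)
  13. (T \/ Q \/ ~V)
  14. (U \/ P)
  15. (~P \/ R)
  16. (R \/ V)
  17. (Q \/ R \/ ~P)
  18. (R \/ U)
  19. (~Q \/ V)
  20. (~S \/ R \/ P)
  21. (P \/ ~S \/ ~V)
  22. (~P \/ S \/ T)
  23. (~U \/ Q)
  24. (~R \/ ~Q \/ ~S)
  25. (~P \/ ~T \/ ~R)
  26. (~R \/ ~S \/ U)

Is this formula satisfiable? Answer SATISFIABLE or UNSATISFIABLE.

P = True:
  propagation gives R=False; an empty clause results — contradiction.
P = False:
  propagation gives S=True, T=True, V=False, U=False; an empty clause results — contradiction.
Every branch closes, so no satisfying assignment exists.

UNSATISFIABLE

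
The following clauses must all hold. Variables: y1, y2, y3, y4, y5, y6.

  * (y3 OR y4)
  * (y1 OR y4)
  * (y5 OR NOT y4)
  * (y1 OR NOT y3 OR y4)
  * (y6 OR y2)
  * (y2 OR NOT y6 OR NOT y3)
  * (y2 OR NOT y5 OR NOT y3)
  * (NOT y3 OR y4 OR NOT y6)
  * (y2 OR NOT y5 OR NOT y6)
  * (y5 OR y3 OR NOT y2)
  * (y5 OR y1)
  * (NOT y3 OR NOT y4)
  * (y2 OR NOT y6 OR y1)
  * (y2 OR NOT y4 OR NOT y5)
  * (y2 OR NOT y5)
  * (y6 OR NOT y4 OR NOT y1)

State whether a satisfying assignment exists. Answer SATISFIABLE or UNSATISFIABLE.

Branch on y1: take y1 = True.
For the remaining variables, y2 = True, y3 = True, y4 = False, y5 = False, y6 = False works.
So y1=True  y2=True  y3=True  y4=False  y5=False  y6=False is a satisfying assignment.

SATISFIABLE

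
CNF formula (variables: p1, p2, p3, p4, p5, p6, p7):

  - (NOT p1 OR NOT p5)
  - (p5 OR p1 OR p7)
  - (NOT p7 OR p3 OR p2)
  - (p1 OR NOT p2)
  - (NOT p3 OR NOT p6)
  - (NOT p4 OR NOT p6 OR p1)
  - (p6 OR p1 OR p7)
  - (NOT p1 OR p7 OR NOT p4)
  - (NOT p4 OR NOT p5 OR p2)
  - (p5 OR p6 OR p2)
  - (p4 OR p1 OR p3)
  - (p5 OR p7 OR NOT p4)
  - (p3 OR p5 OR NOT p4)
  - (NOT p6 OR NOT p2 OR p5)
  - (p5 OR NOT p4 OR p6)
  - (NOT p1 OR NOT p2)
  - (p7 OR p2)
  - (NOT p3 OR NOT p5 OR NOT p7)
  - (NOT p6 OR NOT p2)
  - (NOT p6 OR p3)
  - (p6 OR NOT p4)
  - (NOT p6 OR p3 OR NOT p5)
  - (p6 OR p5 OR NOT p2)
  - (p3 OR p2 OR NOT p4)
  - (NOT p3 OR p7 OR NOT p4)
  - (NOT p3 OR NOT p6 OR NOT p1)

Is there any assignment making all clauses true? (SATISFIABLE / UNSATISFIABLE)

p6 = True:
  propagation gives p3=False; an empty clause results — contradiction.
p6 = False:
  p1 = True:
    propagation gives p5=False, p2=True; an empty clause results — contradiction.
  p1 = False:
    propagation gives p2=False, p7=True, p3=True, p5=True; an empty clause results — contradiction.
Every branch closes, so no satisfying assignment exists.

UNSATISFIABLE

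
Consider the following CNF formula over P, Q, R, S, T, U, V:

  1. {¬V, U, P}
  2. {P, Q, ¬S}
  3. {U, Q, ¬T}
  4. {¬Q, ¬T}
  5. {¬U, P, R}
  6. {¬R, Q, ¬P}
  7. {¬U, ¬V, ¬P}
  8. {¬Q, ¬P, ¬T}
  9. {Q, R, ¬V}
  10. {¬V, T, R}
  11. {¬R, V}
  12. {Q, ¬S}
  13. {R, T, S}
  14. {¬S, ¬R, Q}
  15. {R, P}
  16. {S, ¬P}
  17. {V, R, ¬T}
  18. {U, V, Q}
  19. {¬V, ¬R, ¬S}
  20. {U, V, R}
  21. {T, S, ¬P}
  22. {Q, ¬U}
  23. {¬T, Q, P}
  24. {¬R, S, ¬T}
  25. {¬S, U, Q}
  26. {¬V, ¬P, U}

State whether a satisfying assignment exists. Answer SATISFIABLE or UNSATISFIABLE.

Branch on P: take P = False.
  then R is forced to True.
  then V is forced to True.
  then U is forced to True.
  then S is forced to False.
  then Q is forced to True.
  then T is forced to False.
So P=False, Q=True, R=True, S=False, T=False, U=True, V=True is a satisfying assignment.

SATISFIABLE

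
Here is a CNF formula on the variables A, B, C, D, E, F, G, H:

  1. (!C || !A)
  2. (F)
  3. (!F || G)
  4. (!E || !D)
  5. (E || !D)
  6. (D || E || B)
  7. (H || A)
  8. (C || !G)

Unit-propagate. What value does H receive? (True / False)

True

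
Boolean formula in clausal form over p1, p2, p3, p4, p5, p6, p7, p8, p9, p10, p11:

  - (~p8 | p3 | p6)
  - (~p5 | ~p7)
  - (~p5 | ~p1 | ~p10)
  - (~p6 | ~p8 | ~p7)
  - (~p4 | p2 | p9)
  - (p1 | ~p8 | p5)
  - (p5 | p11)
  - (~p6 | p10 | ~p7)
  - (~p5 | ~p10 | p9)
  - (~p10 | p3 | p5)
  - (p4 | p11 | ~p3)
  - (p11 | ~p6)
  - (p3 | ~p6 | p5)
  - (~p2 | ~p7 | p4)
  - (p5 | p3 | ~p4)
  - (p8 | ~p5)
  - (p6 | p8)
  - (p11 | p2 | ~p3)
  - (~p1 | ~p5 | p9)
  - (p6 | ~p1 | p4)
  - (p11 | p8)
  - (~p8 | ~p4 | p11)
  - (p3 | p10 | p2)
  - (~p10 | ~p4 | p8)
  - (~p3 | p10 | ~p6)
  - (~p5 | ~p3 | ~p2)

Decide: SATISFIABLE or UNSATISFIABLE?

Pure literal: p11 appears only positively; assign p11 = True.
Try p1 = True.
Branch on p2: take p2 = True.
Branch on p3: take p3 = True.
  then p5 is forced to False.
For the remaining variables, p4 = True, p6 = False, p7 = True, p8 = True, p9 = False, p10 = False works.
So p1 = True, p2 = True, p3 = True, p4 = True, p5 = False, p6 = False, p7 = True, p8 = True, p9 = False, p10 = False, p11 = True is a satisfying assignment.

SATISFIABLE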